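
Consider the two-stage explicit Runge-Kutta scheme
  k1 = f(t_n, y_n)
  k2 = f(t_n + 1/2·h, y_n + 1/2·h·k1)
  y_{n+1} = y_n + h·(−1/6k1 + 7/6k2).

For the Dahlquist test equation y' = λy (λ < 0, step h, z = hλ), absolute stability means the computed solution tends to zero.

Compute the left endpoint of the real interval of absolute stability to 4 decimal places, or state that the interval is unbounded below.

On y'=λy, z=hλ:
  k1=λy_n ⇒ h·k1=z·y_n;  k2=λ(1+1/2z)y_n ⇒ h·k2=z(1+1/2z)y_n
  y_{n+1}/y_n = 1 − 1/6z + 7/6z(1+1/2z) = 1 + z + 7/12z²
  Hence R(z) = 1 + z + 7/12z².

Find x<0 with |R(x)|<1.
x=-1.15: |R|=0.6215
R=1: x+7/12x²=0 ⇒ x=−12/7=-1.7143; min R=1−1/(4·7/12)=0.5714>−1
Confirm numerically:
  x=-1.600: |R|=0.89333 <1
  x=-1.193: |R|=0.63723 <1
  x=-0.946: |R|=0.57603 <1
  x=-2.238: |R|=1.68371 >1
  x=-2.059: |R|=1.41403 >1
  x=-1.743: |R|=1.02920 >1
Stable set (-1.7143, 0).

left endpoint -1.7143.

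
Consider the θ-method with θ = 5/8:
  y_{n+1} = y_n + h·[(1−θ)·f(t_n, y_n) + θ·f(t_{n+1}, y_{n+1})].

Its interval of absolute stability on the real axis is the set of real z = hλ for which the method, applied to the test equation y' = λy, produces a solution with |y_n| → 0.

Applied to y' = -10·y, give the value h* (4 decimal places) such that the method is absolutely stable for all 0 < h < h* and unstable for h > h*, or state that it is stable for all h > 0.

Set f=λy, z=hλ:
  y_{n+1} = y_n + z·[3/8·y_n + 5/8·y_{n+1}] ⇒ (1 − 5/8z)y_{n+1} = (1 + 3/8z)y_n
  Hence R(z) = (1 + 3/8z)/(1 − 5/8z).

Find x<0 with |R(x)|<1.
x=-0.87: |R|=0.4364
x=-2: |R|=0.1111
x=-10: |R|=0.3793
x=-100: |R|=0.5748
θ=5/8≥1/2 ⇒ |1+3/8x|<|1−5/8x| ∀x<0 ⇒ stable on all of ℝ⁻.

unbounded; (−∞, 0). Any h>0 works for λ=-10.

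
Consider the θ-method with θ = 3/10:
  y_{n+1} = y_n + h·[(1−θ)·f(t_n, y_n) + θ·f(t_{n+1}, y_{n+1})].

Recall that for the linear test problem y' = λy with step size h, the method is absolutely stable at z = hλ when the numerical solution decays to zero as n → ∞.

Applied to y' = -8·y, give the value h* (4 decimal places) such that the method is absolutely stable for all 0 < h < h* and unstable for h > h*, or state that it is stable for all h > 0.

With y'=λy (z=hλ):
  y_{n+1} = y_n + z·[7/10·y_n + 3/10·y_{n+1}] ⇒ (1 − 3/10z)y_{n+1} = (1 + 7/10z)y_n
  so R(z) = (1 + 7/10z)/(1 − 3/10z).

Solve |R(x)|<1 on ℝ⁻.
x=-1.63: |R|=0.0947
R=−1: 1+7/10x = −1+3/10x ⇒ -2/5x=2 ⇒ x=2/(-2/5)=-5.0000
Confirm numerically:
  x=-4.292: |R|=0.87620 <1
  x=-3.055: |R|=0.59405 <1
  x=-2.574: |R|=0.45243 <1
  x=-2.187: |R|=0.32057 <1
  x=-5.473: |R|=1.07162 >1
  x=-5.184: |R|=1.02880 >1
  x=-5.089: |R|=1.01409 >1
So |R|<1 on (-5.0000, 0).

(-5.0000,0); λ=-8 ⇒ h* = (5)/8 = 0.6250.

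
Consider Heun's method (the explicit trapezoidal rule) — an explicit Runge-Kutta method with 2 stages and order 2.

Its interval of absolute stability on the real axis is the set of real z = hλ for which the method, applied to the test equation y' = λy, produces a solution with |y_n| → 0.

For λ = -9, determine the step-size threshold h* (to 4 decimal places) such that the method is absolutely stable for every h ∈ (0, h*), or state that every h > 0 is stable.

On y'=λy, z=hλ:
  order 2, 2-stage ⇒ R(z)=1+z+z^2/2
  (e.g. R(-0.35)=0.71125, |R|=0.71125)

Find x<0 with |R(x)|<1.
x=-0.35: |R|=0.7113
|R(-1.99)|=0.9900 |R(-1.92)|=0.9232 |R(-1.63)|=0.6985
Bisect:
  x_lo=-2.3184 |R|=1.3691  x_hi=-0.2541 |R|=0.7781
  mid=-1.28630 |R|=0.54098 →hi
  mid=-1.80237 |R|=0.82190 →hi
  mid=-2.06041 |R|=1.06223 →lo
  mid=-1.93139 |R|=0.93374 →hi
  mid=-1.99590 |R|=0.99591 →hi
  mid=-2.02815 |R|=1.02855 →lo
  mid=-2.01203 |R|=1.01210 →lo
  mid=-2.00396 |R|=1.00397 →lo
  mid=-1.99993 |R|=0.99993 →hi
  ...
  [-2.00006,-1.99993] ⇒ x*=-2.0000
So |R|<1 on (-2.0000, 0).

(-2.0000,0); λ=-9 ⇒ h* = 0.2222.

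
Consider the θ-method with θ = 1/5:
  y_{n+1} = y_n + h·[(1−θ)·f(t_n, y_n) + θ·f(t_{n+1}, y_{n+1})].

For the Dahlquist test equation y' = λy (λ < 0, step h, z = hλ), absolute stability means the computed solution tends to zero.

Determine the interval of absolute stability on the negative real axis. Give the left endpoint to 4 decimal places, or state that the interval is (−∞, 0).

With y'=λy (z=hλ):
  y_{n+1} = y_n + z·[4/5·y_n + 1/5·y_{n+1}] ⇒ (1 − 1/5z)y_{n+1} = (1 + 4/5z)y_n
  so R(z) = (1 + 4/5z)/(1 − 1/5z).

Solve |R(x)|<1 on ℝ⁻.
x=-1.41: |R|=0.0998
R=−1: 1+4/5x = −1+1/5x ⇒ -3/5x=2 ⇒ x=2/(-3/5)=-3.3333
Confirm numerically:
  x=-2.699: |R|=0.75283 <1
  x=-2.633: |R|=0.72475 <1
  x=-1.812: |R|=0.33001 <1
  x=-1.406: |R|=0.09741 <1
  x=-3.643: |R|=1.10749 >1
  x=-3.360: |R|=1.00957 >1
Interval (-3.3333, 0).

(-3.3333, 0).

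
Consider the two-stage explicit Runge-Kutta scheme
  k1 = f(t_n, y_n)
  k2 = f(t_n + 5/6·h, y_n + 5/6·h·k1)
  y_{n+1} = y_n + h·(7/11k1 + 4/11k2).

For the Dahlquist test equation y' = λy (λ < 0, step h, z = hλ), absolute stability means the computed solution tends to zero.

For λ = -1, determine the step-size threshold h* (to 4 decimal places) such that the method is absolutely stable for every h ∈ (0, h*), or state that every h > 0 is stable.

(-3.3000,0); λ=-1 ⇒ h* = (33/10)/1 = 3.3000.

Set f=λy, z=hλ:
  k1=λy_n ⇒ h·k1=z·y_n;  k2=λ(1+5/6z)y_n ⇒ h·k2=z(1+5/6z)y_n
  y_{n+1}/y_n = 1 + 7/11z + 4/11z(1+5/6z) = 1 + z + 10/33z²
  Hence R(z) = 1 + z + 10/33z².

Solve |R(x)|<1 on ℝ⁻.
x=-1.13: |R|=0.2569
R=1: x+10/33x²=0 ⇒ x=−33/10=-3.3000; min R=1−1/(4·10/33)=0.1750>−1
Confirm numerically:
  x=-3.108: |R|=0.81917 <1
  x=-2.964: |R|=0.69821 <1
  x=-1.891: |R|=0.19260 <1
  x=-1.670: |R|=0.17512 <1
  x=-3.817: |R|=1.59800 >1
  x=-3.480: |R|=1.18982 >1
  x=-3.456: |R|=1.16337 >1
So |R|<1 on (-3.3000, 0).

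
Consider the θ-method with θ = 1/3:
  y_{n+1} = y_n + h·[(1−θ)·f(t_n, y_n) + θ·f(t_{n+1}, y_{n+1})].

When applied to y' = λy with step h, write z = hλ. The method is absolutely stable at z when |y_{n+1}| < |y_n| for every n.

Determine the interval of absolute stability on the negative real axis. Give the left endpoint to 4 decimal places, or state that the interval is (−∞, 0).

(-6.0000, 0).

Set f=λy, z=hλ:
  y_{n+1} = y_n + z·[2/3·y_n + 1/3·y_{n+1}] ⇒ (1 − 1/3z)y_{n+1} = (1 + 2/3z)y_n
  Hence R(z) = (1 + 2/3z)/(1 − 1/3z).

Boundary: |R(x)|=1, x<0.
x=-0.88: |R|=0.3196
R=−1: 1+2/3x = −1+1/3x ⇒ -1/3x=2 ⇒ x=2/(-1/3)=-6.0000
Confirm numerically:
  x=-5.787: |R|=0.97576 <1
  x=-5.478: |R|=0.93843 <1
  x=-4.465: |R|=0.79437 <1
  x=-3.553: |R|=0.62658 <1
  x=-6.592: |R|=1.06172 >1
  x=-6.204: |R|=1.02216 >1
So |R|<1 on (-6.0000, 0).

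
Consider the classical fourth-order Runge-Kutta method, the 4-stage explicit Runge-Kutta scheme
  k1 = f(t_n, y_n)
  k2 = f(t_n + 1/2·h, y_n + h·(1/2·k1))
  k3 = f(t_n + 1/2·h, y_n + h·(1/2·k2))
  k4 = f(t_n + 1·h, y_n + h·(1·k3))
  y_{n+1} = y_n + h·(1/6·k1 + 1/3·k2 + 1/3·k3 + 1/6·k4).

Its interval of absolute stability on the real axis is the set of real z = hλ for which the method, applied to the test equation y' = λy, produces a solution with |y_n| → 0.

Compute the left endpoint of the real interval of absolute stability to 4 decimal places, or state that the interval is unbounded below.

left endpoint -2.7853.

Set f=λy, z=hλ:
  order 4, 4-stage ⇒ R(z)=1+z+z^2/2+z^3/6+z^4/24
  (e.g. R(-1.08)=0.34994, |R|=0.34994)

Need |R(x)|<1, x<0.
x=-1.08: |R|=0.3499
|R(-2.25)|=0.4507 |R(-1.28)|=0.3015 |R(-1.06)|=0.3559
Bisect:
  x_lo=-3.3681 |R|=2.2981  x_hi=-0.3750 |R|=0.6874
  mid=-1.87154 |R|=0.29842 →hi
  mid=-2.61984 |R|=0.77789 →hi
  mid=-2.99398 |R|=1.36301 →lo
  mid=-2.80691 |R|=1.03308 →lo
  mid=-2.71337 |R|=0.89687 →hi
  mid=-2.76014 |R|=0.96274 →hi
  mid=-2.78353 |R|=0.99734 →hi
  mid=-2.79522 |R|=1.01507 →lo
  ...
  [-2.78535,-2.78517] ⇒ x*=-2.7853
So |R|<1 on (-2.7853, 0).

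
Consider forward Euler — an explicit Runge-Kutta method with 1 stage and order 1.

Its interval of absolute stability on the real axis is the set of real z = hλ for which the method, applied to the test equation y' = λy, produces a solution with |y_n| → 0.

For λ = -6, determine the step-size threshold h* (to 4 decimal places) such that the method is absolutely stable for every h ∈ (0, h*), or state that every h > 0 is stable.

(-2.0000,0); λ=-6 ⇒ h* = 0.3333.

Set f=λy, z=hλ:
  order 1, 1-stage ⇒ R(z)=1+z
  (e.g. R(-0.84)=0.16000, |R|=0.16000)

Solve |R(x)|<1 on ℝ⁻.
x=-0.84: |R|=0.1600
|R(-2.03)|=1.0300 |R(-1.85)|=0.8500 |R(-1.45)|=0.4500
Bisect:
  x_lo=-2.7157 |R|=1.7157  x_hi=-0.0972 |R|=0.9028
  mid=-1.40645 |R|=0.40645 →hi
  mid=-2.06108 |R|=1.06108 →lo
  mid=-1.73377 |R|=0.73377 →hi
  mid=-1.89743 |R|=0.89743 →hi
  mid=-1.97926 |R|=0.97926 →hi
  mid=-2.02017 |R|=1.02017 →lo
  mid=-1.99971 |R|=0.99971 →hi
  ...
  [-2.00003,-1.99987] ⇒ x*=-2.0000
So |R|<1 on (-2.0000, 0).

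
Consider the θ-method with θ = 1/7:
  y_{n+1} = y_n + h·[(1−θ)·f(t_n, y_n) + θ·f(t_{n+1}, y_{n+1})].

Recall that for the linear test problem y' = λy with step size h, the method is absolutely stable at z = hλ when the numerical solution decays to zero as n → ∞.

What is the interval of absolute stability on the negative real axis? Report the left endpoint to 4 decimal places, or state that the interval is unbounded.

Set f=λy, z=hλ:
  y_{n+1} = y_n + z·[6/7·y_n + 1/7·y_{n+1}] ⇒ (1 − 1/7z)y_{n+1} = (1 + 6/7z)y_n
  R(z) = (1 + 6/7z)/(1 − 1/7z).

Boundary: |R(x)|=1, x<0.
x=-0.83: |R|=0.2580
R=−1: 1+6/7x = −1+1/7x ⇒ -5/7x=2 ⇒ x=2/(-5/7)=-2.8000
Confirm numerically:
  x=-2.103: |R|=0.61716 <1
  x=-1.988: |R|=0.54829 <1
  x=-1.395: |R|=0.16319 <1
  x=-1.297: |R|=0.09425 <1
  x=-3.047: |R|=1.12292 >1
  x=-2.822: |R|=1.01120 >1
Interval (-2.8000, 0).

(-2.8000, 0).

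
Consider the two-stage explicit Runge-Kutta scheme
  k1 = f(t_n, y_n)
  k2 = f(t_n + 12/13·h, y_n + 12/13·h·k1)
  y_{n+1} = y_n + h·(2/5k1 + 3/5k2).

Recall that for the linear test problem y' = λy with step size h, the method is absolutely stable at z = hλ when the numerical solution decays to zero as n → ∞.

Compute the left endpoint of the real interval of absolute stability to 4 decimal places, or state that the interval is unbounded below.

z* = -1.8056.

Test eqn y'=λy, z=hλ:
  k1=λy_n ⇒ h·k1=z·y_n;  k2=λ(1+12/13z)y_n ⇒ h·k2=z(1+12/13z)y_n
  y_{n+1}/y_n = 1 + 2/5z + 3/5z(1+12/13z) = 1 + z + 36/65z²
  R(z) = 1 + z + 36/65z².

Find x<0 with |R(x)|<1.
x=-0.67: |R|=0.5786
R=1: x+36/65x²=0 ⇒ x=−65/36=-1.8056; min R=1−1/(4·36/65)=0.5486>−1
Confirm numerically:
  x=-1.247: |R|=0.61424 <1
  x=-1.086: |R|=0.56720 <1
  x=-0.778: |R|=0.55723 <1
  x=-2.177: |R|=1.44786 >1
  x=-1.905: |R|=1.10492 >1
  x=-1.829: |R|=1.02375 >1
Interval (-1.8056, 0).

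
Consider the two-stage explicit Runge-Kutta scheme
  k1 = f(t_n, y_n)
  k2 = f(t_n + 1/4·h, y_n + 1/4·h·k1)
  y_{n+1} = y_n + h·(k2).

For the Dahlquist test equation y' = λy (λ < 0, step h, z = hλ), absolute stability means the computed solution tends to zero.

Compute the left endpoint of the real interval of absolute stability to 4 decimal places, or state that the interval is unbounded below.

z* = -4.0000.

Set f=λy, z=hλ:
  k1=λy_n ⇒ h·k1=z·y_n;  k2=λ(1+1/4z)y_n ⇒ h·k2=z(1+1/4z)y_n
  y_{n+1}/y_n = 1 + z(1+1/4z) = 1 + z + 1/4z²
  Hence R(z) = 1 + z + 1/4z².

Need |R(x)|<1, x<0.
x=-1.07: |R|=0.2162
R=1: x+1/4x²=0 ⇒ x=−4=-4.0000; min R=1−1/(4·1/4)=0.0000>−1
Confirm numerically:
  x=-3.679: |R|=0.70476 <1
  x=-2.318: |R|=0.02528 <1
  x=-2.073: |R|=0.00133 <1
  x=-1.894: |R|=0.00281 <1
  x=-4.402: |R|=1.44240 >1
  x=-4.257: |R|=1.27351 >1
  x=-4.202: |R|=1.21220 >1
Stable set (-4.0000, 0).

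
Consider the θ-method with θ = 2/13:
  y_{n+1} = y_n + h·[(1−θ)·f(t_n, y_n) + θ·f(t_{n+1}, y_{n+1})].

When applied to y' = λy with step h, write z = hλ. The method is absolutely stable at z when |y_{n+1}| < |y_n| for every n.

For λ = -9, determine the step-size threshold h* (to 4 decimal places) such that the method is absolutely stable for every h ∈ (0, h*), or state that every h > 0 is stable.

(-2.8889,0); λ=-9 ⇒ h* = (26/9)/9 = 0.3210.

With y'=λy (z=hλ):
  y_{n+1} = y_n + z·[11/13·y_n + 2/13·y_{n+1}] ⇒ (1 − 2/13z)y_{n+1} = (1 + 11/13z)y_n
  Hence R(z) = (1 + 11/13z)/(1 − 2/13z).

Solve |R(x)|<1 on ℝ⁻.
x=-1.49: |R|=0.2121
R=−1: 1+11/13x = −1+2/13x ⇒ -9/13x=2 ⇒ x=2/(-9/13)=-2.8889
Confirm numerically:
  x=-2.831: |R|=0.97208 <1
  x=-1.450: |R|=0.18553 <1
  x=-1.416: |R|=0.16271 <1
  x=-3.367: |R|=1.21805 >1
  x=-3.297: |R|=1.18746 >1
So |R|<1 on (-2.8889, 0).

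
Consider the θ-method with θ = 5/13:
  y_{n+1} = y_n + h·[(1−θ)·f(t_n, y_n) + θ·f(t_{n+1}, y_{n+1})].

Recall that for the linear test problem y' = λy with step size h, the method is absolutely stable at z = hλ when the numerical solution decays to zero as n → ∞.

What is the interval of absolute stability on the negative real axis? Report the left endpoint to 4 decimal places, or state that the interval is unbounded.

z∈(-8.6667,0).

Set f=λy, z=hλ:
  y_{n+1} = y_n + z·[8/13·y_n + 5/13·y_{n+1}] ⇒ (1 − 5/13z)y_{n+1} = (1 + 8/13z)y_n
  Hence R(z) = (1 + 8/13z)/(1 − 5/13z).

Need |R(x)|<1, x<0.
x=-0.47: |R|=0.6020
R=−1: 1+8/13x = −1+5/13x ⇒ -3/13x=2 ⇒ x=2/(-3/13)=-8.6667
Confirm numerically:
  x=-7.639: |R|=0.93978 <1
  x=-7.472: |R|=0.92883 <1
  x=-3.654: |R|=0.51909 <1
  x=-8.899: |R|=1.01212 >1
  x=-8.837: |R|=1.00894 >1
Interval (-8.6667, 0).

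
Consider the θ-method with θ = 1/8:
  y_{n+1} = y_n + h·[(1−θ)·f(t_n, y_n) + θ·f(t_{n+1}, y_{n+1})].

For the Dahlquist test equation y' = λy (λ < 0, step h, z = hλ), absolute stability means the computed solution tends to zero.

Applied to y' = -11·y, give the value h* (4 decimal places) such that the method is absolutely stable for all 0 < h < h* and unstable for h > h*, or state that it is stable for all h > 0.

(-2.6667,0); λ=-11 ⇒ h* = (8/3)/11 = 0.2424.

Set f=λy, z=hλ:
  y_{n+1} = y_n + z·[7/8·y_n + 1/8·y_{n+1}] ⇒ (1 − 1/8z)y_{n+1} = (1 + 7/8z)y_n
  so R(z) = (1 + 7/8z)/(1 − 1/8z).

Find x<0 with |R(x)|<1.
x=-0.81: |R|=0.2645
R=−1: 1+7/8x = −1+1/8x ⇒ -3/4x=2 ⇒ x=2/(-3/4)=-2.6667
Confirm numerically:
  x=-2.616: |R|=0.97136 <1
  x=-1.588: |R|=0.32499 <1
  x=-1.232: |R|=0.06759 <1
  x=-1.099: |R|=0.03374 <1
  x=-3.107: |R|=1.23787 >1
  x=-2.859: |R|=1.10627 >1
  x=-2.789: |R|=1.06803 >1
Interval (-2.6667, 0).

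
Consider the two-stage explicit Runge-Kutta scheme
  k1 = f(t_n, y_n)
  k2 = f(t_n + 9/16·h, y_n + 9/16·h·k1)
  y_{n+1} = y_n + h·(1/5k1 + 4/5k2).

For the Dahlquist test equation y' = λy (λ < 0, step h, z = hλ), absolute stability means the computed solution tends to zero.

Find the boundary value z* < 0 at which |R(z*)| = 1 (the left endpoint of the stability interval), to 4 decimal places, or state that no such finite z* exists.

On y'=λy, z=hλ:
  k1=λy_n ⇒ h·k1=z·y_n;  k2=λ(1+9/16z)y_n ⇒ h·k2=z(1+9/16z)y_n
  y_{n+1}/y_n = 1 + 1/5z + 4/5z(1+9/16z) = 1 + z + 9/20z²
  so R(z) = 1 + z + 9/20z².

Solve |R(x)|<1 on ℝ⁻.
x=-0.97: |R|=0.4534
R=1: x+9/20x²=0 ⇒ x=−20/9=-2.2222; min R=1−1/(4·9/20)=0.4444>−1
Confirm numerically:
  x=-1.900: |R|=0.72450 <1
  x=-1.655: |R|=0.57756 <1
  x=-0.980: |R|=0.45218 <1
  x=-2.346: |R|=1.13067 >1
  x=-2.252: |R|=1.03018 >1
Stable set (-2.2222, 0).

left endpoint -2.2222.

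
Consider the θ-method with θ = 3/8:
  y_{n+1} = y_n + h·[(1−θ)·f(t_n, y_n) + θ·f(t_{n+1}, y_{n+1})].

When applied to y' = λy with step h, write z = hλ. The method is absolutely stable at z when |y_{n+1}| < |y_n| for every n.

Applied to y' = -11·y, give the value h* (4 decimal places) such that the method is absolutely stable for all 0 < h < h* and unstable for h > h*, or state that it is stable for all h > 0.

(-8.0000,0); λ=-11 ⇒ h* = (8)/11 = 0.7273.

On y'=λy, z=hλ:
  y_{n+1} = y_n + z·[5/8·y_n + 3/8·y_{n+1}] ⇒ (1 − 3/8z)y_{n+1} = (1 + 5/8z)y_n
  Hence R(z) = (1 + 5/8z)/(1 − 3/8z).

Solve |R(x)|<1 on ℝ⁻.
x=-1.11: |R|=0.2162
R=−1: 1+5/8x = −1+3/8x ⇒ -1/4x=2 ⇒ x=2/(-1/4)=-8.0000
Confirm numerically:
  x=-7.560: |R|=0.97132 <1
  x=-7.453: |R|=0.96396 <1
  x=-6.112: |R|=0.85662 <1
  x=-3.749: |R|=0.55827 <1
  x=-8.260: |R|=1.01586 >1
  x=-8.122: |R|=1.00754 >1
Interval (-8.0000, 0).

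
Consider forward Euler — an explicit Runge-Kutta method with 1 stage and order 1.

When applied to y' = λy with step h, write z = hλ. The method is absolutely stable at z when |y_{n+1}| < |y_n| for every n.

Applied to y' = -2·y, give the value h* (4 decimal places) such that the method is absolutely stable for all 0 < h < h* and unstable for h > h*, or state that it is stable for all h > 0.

(-2.0000,0); λ=-2 ⇒ h* = 1.0000.

Set f=λy, z=hλ:
  order 1, 1-stage ⇒ R(z)=1+z
  (e.g. R(-0.35)=0.65000, |R|=0.65000)

Find x<0 with |R(x)|<1.
x=-0.35: |R|=0.6500
|R(-1.73)|=0.7300 |R(-0.62)|=0.3800 |R(-0.59)|=0.4100
Bisect:
  x_lo=-2.6232 |R|=1.6232  x_hi=-0.2636 |R|=0.7364
  mid=-1.44341 |R|=0.44341 →hi
  mid=-2.03333 |R|=1.03333 →lo
  mid=-1.73837 |R|=0.73837 →hi
  mid=-1.88585 |R|=0.88585 →hi
  mid=-1.95959 |R|=0.95959 →hi
  mid=-1.99646 |R|=0.99646 →hi
  mid=-2.01489 |R|=1.01489 →lo
  mid=-2.00567 |R|=1.00567 →lo
  mid=-2.00107 |R|=1.00107 →lo
  mid=-1.99876 |R|=0.99876 →hi
  ...
  [-2.00006,-1.99991] ⇒ x*=-2.0000
Stable set (-2.0000, 0).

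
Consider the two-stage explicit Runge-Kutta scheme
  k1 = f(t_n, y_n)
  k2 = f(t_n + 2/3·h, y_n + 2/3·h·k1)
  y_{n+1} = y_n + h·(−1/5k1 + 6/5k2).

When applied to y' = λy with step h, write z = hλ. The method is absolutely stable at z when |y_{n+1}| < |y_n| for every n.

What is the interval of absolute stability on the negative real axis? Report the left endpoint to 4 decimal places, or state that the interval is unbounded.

z∈(-1.2500,0).

With y'=λy (z=hλ):
  k1=λy_n ⇒ h·k1=z·y_n;  k2=λ(1+2/3z)y_n ⇒ h·k2=z(1+2/3z)y_n
  y_{n+1}/y_n = 1 − 1/5z + 6/5z(1+2/3z) = 1 + z + 4/5z²
  R(z) = 1 + z + 4/5z².

Solve |R(x)|<1 on ℝ⁻.
x=-0.59: |R|=0.6885
R=1: x+4/5x²=0 ⇒ x=−5/4=-1.2500; min R=1−1/(4·4/5)=0.6875>−1
Confirm numerically:
  x=-1.197: |R|=0.94925 <1
  x=-1.033: |R|=0.82067 <1
  x=-0.963: |R|=0.77890 <1
  x=-0.706: |R|=0.69275 <1
  x=-1.801: |R|=1.79388 >1
  x=-1.633: |R|=1.50035 >1
  x=-1.373: |R|=1.13510 >1
So |R|<1 on (-1.2500, 0).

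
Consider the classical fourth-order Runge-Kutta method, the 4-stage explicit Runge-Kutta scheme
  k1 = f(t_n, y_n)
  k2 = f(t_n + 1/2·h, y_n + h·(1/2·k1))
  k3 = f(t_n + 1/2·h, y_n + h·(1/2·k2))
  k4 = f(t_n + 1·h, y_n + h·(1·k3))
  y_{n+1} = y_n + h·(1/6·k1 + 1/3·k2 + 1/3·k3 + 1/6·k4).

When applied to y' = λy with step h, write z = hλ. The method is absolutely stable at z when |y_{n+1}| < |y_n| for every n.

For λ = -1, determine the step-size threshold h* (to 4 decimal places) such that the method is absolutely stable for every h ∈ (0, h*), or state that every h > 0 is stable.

Set f=λy, z=hλ:
  order 4, 4-stage ⇒ R(z)=1+z+z^2/2+z^3/6+z^4/24
  (e.g. R(-0.35)=0.70473, |R|=0.70473)

Boundary: |R(x)|=1, x<0.
x=-0.35: |R|=0.7047
|R(-2.97)|=1.3161 |R(-2.26)|=0.4569 |R(-1.07)|=0.3529
Bisect:
  x_lo=-3.1174 |R|=1.6275  x_hi=-0.2295 |R|=0.7950
  mid=-1.67341 |R|=0.27247 →hi
  mid=-2.39538 |R|=0.55461 →hi
  mid=-2.75637 |R|=0.95726 →hi
  mid=-2.93686 |R|=1.25362 →lo
  mid=-2.84661 |R|=1.09646 →lo
  mid=-2.80149 |R|=1.02470 →lo
  mid=-2.77893 |R|=0.99045 →hi
  mid=-2.79021 |R|=1.00744 →lo
  mid=-2.78457 |R|=0.99891 →hi
  ...
  [-2.78545,-2.78527] ⇒ x*=-2.7853
Interval (-2.7853, 0).

(-2.7853,0); λ=-1 ⇒ h* = 2.7853.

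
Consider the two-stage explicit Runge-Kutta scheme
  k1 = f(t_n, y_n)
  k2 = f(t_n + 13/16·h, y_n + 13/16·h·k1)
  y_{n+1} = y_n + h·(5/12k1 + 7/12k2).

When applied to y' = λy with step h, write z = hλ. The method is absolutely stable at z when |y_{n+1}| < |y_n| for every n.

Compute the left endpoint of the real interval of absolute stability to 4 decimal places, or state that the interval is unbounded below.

z* = -2.1099.

Test eqn y'=λy, z=hλ:
  k1=λy_n ⇒ h·k1=z·y_n;  k2=λ(1+13/16z)y_n ⇒ h·k2=z(1+13/16z)y_n
  y_{n+1}/y_n = 1 + 5/12z + 7/12z(1+13/16z) = 1 + z + 91/192z²
  R(z) = 1 + z + 91/192z².

Need |R(x)|<1, x<0.
x=-1.16: |R|=0.4778
R=1: x+91/192x²=0 ⇒ x=−192/91=-2.1099; min R=1−1/(4·91/192)=0.4725>−1
Confirm numerically:
  x=-1.938: |R|=0.84211 <1
  x=-1.842: |R|=0.76612 <1
  x=-1.134: |R|=0.47549 <1
  x=-1.063: |R|=0.47256 <1
  x=-2.648: |R|=1.67535 >1
  x=-2.535: |R|=1.51076 >1
  x=-2.301: |R|=1.20842 >1
Interval (-2.1099, 0).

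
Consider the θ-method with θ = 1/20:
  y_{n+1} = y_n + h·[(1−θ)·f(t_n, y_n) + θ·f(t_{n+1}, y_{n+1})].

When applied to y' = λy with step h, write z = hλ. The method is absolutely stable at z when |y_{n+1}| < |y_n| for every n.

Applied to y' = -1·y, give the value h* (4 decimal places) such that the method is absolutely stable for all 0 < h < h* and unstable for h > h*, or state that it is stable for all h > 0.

(-2.2222,0); λ=-1 ⇒ h* = (20/9)/1 = 2.2222.

On y'=λy, z=hλ:
  y_{n+1} = y_n + z·[19/20·y_n + 1/20·y_{n+1}] ⇒ (1 − 1/20z)y_{n+1} = (1 + 19/20z)y_n
  ⇒ R(z) = (1 + 19/20z)/(1 − 1/20z).

Solve |R(x)|<1 on ℝ⁻.
x=-0.5: |R|=0.5122
R=−1: 1+19/20x = −1+1/20x ⇒ -9/10x=2 ⇒ x=2/(-9/10)=-2.2222
Confirm numerically:
  x=-1.921: |R|=0.75266 <1
  x=-1.784: |R|=0.63790 <1
  x=-1.697: |R|=0.56427 <1
  x=-1.209: |R|=0.14008 <1
  x=-2.739: |R|=1.40908 >1
  x=-2.701: |R|=1.37963 >1
  x=-2.517: |R|=1.23564 >1
Interval (-2.2222, 0).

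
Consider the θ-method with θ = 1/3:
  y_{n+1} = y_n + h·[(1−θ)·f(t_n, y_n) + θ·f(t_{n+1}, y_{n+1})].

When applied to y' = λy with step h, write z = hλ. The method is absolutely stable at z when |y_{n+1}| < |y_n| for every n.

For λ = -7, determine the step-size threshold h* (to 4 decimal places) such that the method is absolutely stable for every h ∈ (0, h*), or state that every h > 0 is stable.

Set f=λy, z=hλ:
  y_{n+1} = y_n + z·[2/3·y_n + 1/3·y_{n+1}] ⇒ (1 − 1/3z)y_{n+1} = (1 + 2/3z)y_n
  R(z) = (1 + 2/3z)/(1 − 1/3z).

Boundary: |R(x)|=1, x<0.
x=-0.57: |R|=0.5210
R=−1: 1+2/3x = −1+1/3x ⇒ -1/3x=2 ⇒ x=2/(-1/3)=-6.0000
Confirm numerically:
  x=-3.792: |R|=0.67491 <1
  x=-2.907: |R|=0.47638 <1
  x=-2.758: |R|=0.43696 <1
  x=-6.139: |R|=1.01521 >1
  x=-6.066: |R|=1.00728 >1
Interval (-6.0000, 0).

(-6.0000,0); λ=-7 ⇒ h* = (6)/7 = 0.8571.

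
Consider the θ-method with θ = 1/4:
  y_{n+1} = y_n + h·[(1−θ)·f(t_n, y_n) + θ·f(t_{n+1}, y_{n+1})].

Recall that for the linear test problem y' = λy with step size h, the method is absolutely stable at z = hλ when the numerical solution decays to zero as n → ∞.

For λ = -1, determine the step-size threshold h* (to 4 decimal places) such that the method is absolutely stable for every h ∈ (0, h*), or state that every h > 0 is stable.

(-4.0000,0); λ=-1 ⇒ h* = (4)/1 = 4.0000.

Set f=λy, z=hλ:
  y_{n+1} = y_n + z·[3/4·y_n + 1/4·y_{n+1}] ⇒ (1 − 1/4z)y_{n+1} = (1 + 3/4z)y_n
  R(z) = (1 + 3/4z)/(1 − 1/4z).

Need |R(x)|<1, x<0.
x=-1.36: |R|=0.0149
R=−1: 1+3/4x = −1+1/4x ⇒ -1/2x=2 ⇒ x=2/(-1/2)=-4.0000
Confirm numerically:
  x=-3.725: |R|=0.92880 <1
  x=-3.368: |R|=0.82845 <1
  x=-2.986: |R|=0.70971 <1
  x=-2.681: |R|=0.60515 <1
  x=-4.521: |R|=1.12229 >1
  x=-4.362: |R|=1.08658 >1
  x=-4.215: |R|=1.05234 >1
Interval (-4.0000, 0).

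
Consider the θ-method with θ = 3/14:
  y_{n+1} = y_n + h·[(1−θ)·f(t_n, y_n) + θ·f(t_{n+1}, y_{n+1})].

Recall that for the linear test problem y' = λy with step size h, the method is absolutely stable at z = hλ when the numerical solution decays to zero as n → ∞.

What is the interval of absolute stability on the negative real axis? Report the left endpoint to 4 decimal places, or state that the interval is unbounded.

Test eqn y'=λy, z=hλ:
  y_{n+1} = y_n + z·[11/14·y_n + 3/14·y_{n+1}] ⇒ (1 − 3/14z)y_{n+1} = (1 + 11/14z)y_n
  ⇒ R(z) = (1 + 11/14z)/(1 − 3/14z).

Boundary: |R(x)|=1, x<0.
x=-1.54: |R|=0.1579
R=−1: 1+11/14x = −1+3/14x ⇒ -4/7x=2 ⇒ x=2/(-4/7)=-3.5000
Confirm numerically:
  x=-2.137: |R|=0.46578 <1
  x=-1.573: |R|=0.17645 <1
  x=-1.496: |R|=0.13284 <1
  x=-3.932: |R|=1.13397 >1
  x=-3.811: |R|=1.09783 >1
So |R|<1 on (-3.5000, 0).

z∈(-3.5000,0).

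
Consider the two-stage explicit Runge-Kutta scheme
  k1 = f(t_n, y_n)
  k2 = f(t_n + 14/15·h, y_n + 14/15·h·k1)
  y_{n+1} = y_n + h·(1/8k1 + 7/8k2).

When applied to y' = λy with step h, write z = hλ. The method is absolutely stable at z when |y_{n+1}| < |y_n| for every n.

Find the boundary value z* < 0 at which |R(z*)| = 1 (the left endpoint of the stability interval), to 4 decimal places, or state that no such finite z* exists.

z* = -1.2245.

Test eqn y'=λy, z=hλ:
  k1=λy_n ⇒ h·k1=z·y_n;  k2=λ(1+14/15z)y_n ⇒ h·k2=z(1+14/15z)y_n
  y_{n+1}/y_n = 1 + 1/8z + 7/8z(1+14/15z) = 1 + z + 49/60z²
  ⇒ R(z) = 1 + z + 49/60z².

Find x<0 with |R(x)|<1.
x=-1.64: |R|=1.5565
R=1: x+49/60x²=0 ⇒ x=−60/49=-1.2245; min R=1−1/(4·49/60)=0.6939>−1
Confirm numerically:
  x=-1.020: |R|=0.82966 <1
  x=-0.768: |R|=0.71369 <1
  x=-0.759: |R|=0.71147 <1
  x=-1.799: |R|=1.84406 >1
  x=-1.668: |R|=1.60415 >1
  x=-1.639: |R|=1.55483 >1
So |R|<1 on (-1.2245, 0).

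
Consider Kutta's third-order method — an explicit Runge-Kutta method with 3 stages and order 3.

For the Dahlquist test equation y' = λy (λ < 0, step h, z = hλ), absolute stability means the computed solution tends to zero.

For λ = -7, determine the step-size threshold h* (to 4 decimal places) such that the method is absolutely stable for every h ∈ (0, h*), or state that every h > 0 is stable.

(-2.5127,0); λ=-7 ⇒ h* = 0.3590.

On y'=λy, z=hλ:
  order 3, 3-stage ⇒ R(z)=1+z+z^2/2+z^3/6
  (e.g. R(-0.95)=0.35835, |R|=0.35835)

Find x<0 with |R(x)|<1.
x=-0.95: |R|=0.3584
|R(-1.88)|=0.2202 |R(-1.26)|=0.2004 |R(-0.51)|=0.5979
Bisect:
  x_lo=-3.0895 |R|=2.2318  x_hi=-0.3089 |R|=0.7339
  mid=-1.69917 |R|=0.07322 →hi
  mid=-2.39432 |R|=0.81562 →hi
  mid=-2.74190 |R|=1.41850 →lo
  mid=-2.56811 |R|=1.09338 →lo
  mid=-2.48122 |R|=0.94891 →hi
  mid=-2.52466 |R|=1.01970 →lo
  mid=-2.50294 |R|=0.98395 →hi
  mid=-2.51380 |R|=1.00174 →lo
  ...
  [-2.51278,-2.51261] ⇒ x*=-2.5127
So |R|<1 on (-2.5127, 0).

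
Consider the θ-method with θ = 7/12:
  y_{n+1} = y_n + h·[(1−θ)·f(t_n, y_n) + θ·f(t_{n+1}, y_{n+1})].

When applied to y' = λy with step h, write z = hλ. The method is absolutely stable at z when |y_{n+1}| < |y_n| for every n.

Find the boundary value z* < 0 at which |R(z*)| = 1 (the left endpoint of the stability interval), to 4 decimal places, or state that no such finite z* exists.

interval (−∞, 0).

With y'=λy (z=hλ):
  y_{n+1} = y_n + z·[5/12·y_n + 7/12·y_{n+1}] ⇒ (1 − 7/12z)y_{n+1} = (1 + 5/12z)y_n
  Hence R(z) = (1 + 5/12z)/(1 − 7/12z).

Boundary: |R(x)|=1, x<0.
x=-1.2: |R|=0.2941
x=-2: |R|=0.0769
x=-10: |R|=0.4634
x=-100: |R|=0.6854
θ=7/12≥1/2 ⇒ |1+5/12x|<|1−7/12x| ∀x<0 ⇒ interval (−∞,0).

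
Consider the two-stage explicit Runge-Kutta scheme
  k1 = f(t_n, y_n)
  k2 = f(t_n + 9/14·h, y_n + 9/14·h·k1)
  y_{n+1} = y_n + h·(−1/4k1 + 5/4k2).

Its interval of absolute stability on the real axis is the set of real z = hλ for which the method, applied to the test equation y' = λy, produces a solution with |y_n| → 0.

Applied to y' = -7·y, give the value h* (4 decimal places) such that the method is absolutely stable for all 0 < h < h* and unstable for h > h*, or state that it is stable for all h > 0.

(-1.2444,0); λ=-7 ⇒ h* = (56/45)/7 = 0.1778.

With y'=λy (z=hλ):
  k1=λy_n ⇒ h·k1=z·y_n;  k2=λ(1+9/14z)y_n ⇒ h·k2=z(1+9/14z)y_n
  y_{n+1}/y_n = 1 − 1/4z + 5/4z(1+9/14z) = 1 + z + 45/56z²
  so R(z) = 1 + z + 45/56z².

Find x<0 with |R(x)|<1.
x=-1.63: |R|=1.5050
R=1: x+45/56x²=0 ⇒ x=−56/45=-1.2444; min R=1−1/(4·45/56)=0.6889>−1
Confirm numerically:
  x=-0.824: |R|=0.72161 <1
  x=-0.709: |R|=0.69494 <1
  x=-0.682: |R|=0.69176 <1
  x=-1.837: |R|=1.87471 >1
  x=-1.720: |R|=1.65729 >1
  x=-1.317: |R|=1.07679 >1
Stable set (-1.2444, 0).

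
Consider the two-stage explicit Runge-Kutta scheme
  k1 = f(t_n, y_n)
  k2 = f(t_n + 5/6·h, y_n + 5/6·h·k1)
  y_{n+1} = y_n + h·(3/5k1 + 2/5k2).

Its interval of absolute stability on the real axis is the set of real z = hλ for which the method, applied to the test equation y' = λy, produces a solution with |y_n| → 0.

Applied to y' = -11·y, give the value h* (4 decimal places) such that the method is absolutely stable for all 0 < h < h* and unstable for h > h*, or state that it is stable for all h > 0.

(-3.0000,0); λ=-11 ⇒ h* = (3)/11 = 0.2727.

With y'=λy (z=hλ):
  k1=λy_n ⇒ h·k1=z·y_n;  k2=λ(1+5/6z)y_n ⇒ h·k2=z(1+5/6z)y_n
  y_{n+1}/y_n = 1 + 3/5z + 2/5z(1+5/6z) = 1 + z + 1/3z²
  ⇒ R(z) = 1 + z + 1/3z².

Find x<0 with |R(x)|<1.
x=-1.52: |R|=0.2501
R=1: x+1/3x²=0 ⇒ x=−3=-3.0000; min R=1−1/(4·1/3)=0.2500>−1
Confirm numerically:
  x=-2.332: |R|=0.48074 <1
  x=-1.957: |R|=0.31962 <1
  x=-1.428: |R|=0.25173 <1
  x=-3.463: |R|=1.53446 >1
  x=-3.045: |R|=1.04567 >1
So |R|<1 on (-3.0000, 0).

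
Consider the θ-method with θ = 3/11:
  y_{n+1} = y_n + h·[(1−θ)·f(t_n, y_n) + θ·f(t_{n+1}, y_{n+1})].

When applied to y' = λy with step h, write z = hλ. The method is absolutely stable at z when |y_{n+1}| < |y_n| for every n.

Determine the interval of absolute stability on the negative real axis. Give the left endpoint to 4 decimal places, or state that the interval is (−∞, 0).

(-4.4000, 0).

Test eqn y'=λy, z=hλ:
  y_{n+1} = y_n + z·[8/11·y_n + 3/11·y_{n+1}] ⇒ (1 − 3/11z)y_{n+1} = (1 + 8/11z)y_n
  R(z) = (1 + 8/11z)/(1 − 3/11z).

Boundary: |R(x)|=1, x<0.
x=-1.42: |R|=0.0236
R=−1: 1+8/11x = −1+3/11x ⇒ -5/11x=2 ⇒ x=2/(-5/11)=-4.4000
Confirm numerically:
  x=-3.558: |R|=0.80576 <1
  x=-2.761: |R|=0.57501 <1
  x=-2.606: |R|=0.52333 <1
  x=-4.938: |R|=1.10421 >1
  x=-4.812: |R|=1.08099 >1
So |R|<1 on (-4.4000, 0).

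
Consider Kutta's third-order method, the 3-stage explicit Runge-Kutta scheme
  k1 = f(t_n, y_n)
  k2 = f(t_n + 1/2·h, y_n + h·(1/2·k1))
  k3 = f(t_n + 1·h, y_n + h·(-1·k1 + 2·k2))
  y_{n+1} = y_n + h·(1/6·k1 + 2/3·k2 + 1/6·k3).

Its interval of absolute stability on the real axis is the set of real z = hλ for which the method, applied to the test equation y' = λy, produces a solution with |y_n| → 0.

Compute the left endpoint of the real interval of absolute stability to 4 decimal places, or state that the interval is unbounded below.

left endpoint -2.5127.

Test eqn y'=λy, z=hλ:
  order 3, 3-stage ⇒ R(z)=1+z+z^2/2+z^3/6
  (e.g. R(-1.19)=0.23719, |R|=0.23719)

Boundary: |R(x)|=1, x<0.
x=-1.19: |R|=0.2372
|R(-2.72)|=1.3747 |R(-2.05)|=0.3846 |R(-1.92)|=0.2564
Bisect:
  x_lo=-3.0521 |R|=2.1329  x_hi=-0.2365 |R|=0.7892
  mid=-1.64429 |R|=0.03339 →hi
  mid=-2.34817 |R|=0.74915 →hi
  mid=-2.70011 |R|=1.33572 →lo
  mid=-2.52414 |R|=1.01884 →lo
  mid=-2.43616 |R|=0.87844 →hi
  mid=-2.48015 |R|=0.94720 →hi
  mid=-2.50215 |R|=0.98266 →hi
  mid=-2.51314 |R|=1.00066 →lo
  mid=-2.50765 |R|=0.99163 →hi
  mid=-2.51039 |R|=0.99614 →hi
  ...
  [-2.51280,-2.51263] ⇒ x*=-2.5127
So |R|<1 on (-2.5127, 0).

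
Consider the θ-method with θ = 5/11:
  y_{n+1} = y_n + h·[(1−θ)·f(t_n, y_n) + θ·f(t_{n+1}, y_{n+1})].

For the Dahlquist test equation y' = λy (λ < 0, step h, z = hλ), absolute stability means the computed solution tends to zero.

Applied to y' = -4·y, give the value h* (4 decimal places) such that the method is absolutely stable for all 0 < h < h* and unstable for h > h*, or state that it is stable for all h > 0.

(-22.0000,0); λ=-4 ⇒ h* = (22)/4 = 5.5000.

Test eqn y'=λy, z=hλ:
  y_{n+1} = y_n + z·[6/11·y_n + 5/11·y_{n+1}] ⇒ (1 − 5/11z)y_{n+1} = (1 + 6/11z)y_n
  so R(z) = (1 + 6/11z)/(1 − 5/11z).

Find x<0 with |R(x)|<1.
x=-1.38: |R|=0.1520
R=−1: 1+6/11x = −1+5/11x ⇒ -1/11x=2 ⇒ x=2/(-1/11)=-22.0000
Confirm numerically:
  x=-20.499: |R|=0.98677 <1
  x=-12.363: |R|=0.86765 <1
  x=-12.106: |R|=0.86168 <1
  x=-22.486: |R|=1.00394 >1
  x=-22.419: |R|=1.00340 >1
  x=-22.196: |R|=1.00161 >1
Interval (-22.0000, 0).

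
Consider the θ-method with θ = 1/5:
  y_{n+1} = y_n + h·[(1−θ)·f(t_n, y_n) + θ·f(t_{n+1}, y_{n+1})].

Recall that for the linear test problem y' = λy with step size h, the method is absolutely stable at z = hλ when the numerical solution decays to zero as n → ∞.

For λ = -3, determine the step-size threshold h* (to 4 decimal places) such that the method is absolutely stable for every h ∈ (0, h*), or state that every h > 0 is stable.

Set f=λy, z=hλ:
  y_{n+1} = y_n + z·[4/5·y_n + 1/5·y_{n+1}] ⇒ (1 − 1/5z)y_{n+1} = (1 + 4/5z)y_n
  Hence R(z) = (1 + 4/5z)/(1 − 1/5z).

Find x<0 with |R(x)|<1.
x=-0.37: |R|=0.6555
R=−1: 1+4/5x = −1+1/5x ⇒ -3/5x=2 ⇒ x=2/(-3/5)=-3.3333
Confirm numerically:
  x=-2.998: |R|=0.87422 <1
  x=-1.378: |R|=0.08028 <1
  x=-1.363: |R|=0.07104 <1
  x=-3.792: |R|=1.15651 >1
  x=-3.517: |R|=1.06469 >1
So |R|<1 on (-3.3333, 0).

(-3.3333,0); λ=-3 ⇒ h* = (10/3)/3 = 1.1111.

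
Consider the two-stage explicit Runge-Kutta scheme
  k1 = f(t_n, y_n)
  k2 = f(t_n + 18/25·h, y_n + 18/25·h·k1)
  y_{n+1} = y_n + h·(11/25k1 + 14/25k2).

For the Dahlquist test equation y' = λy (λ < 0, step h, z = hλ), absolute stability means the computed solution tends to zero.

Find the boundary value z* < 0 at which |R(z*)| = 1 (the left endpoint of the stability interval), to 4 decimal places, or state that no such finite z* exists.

Test eqn y'=λy, z=hλ:
  k1=λy_n ⇒ h·k1=z·y_n;  k2=λ(1+18/25z)y_n ⇒ h·k2=z(1+18/25z)y_n
  y_{n+1}/y_n = 1 + 11/25z + 14/25z(1+18/25z) = 1 + z + 252/625z²
  so R(z) = 1 + z + 252/625z².

Find x<0 with |R(x)|<1.
x=-0.89: |R|=0.4294
R=1: x+252/625x²=0 ⇒ x=−625/252=-2.4802; min R=1−1/(4·252/625)=0.3800>−1
Confirm numerically:
  x=-1.873: |R|=0.54148 <1
  x=-1.671: |R|=0.45483 <1
  x=-1.395: |R|=0.38964 <1
  x=-3.025: |R|=1.66453 >1
  x=-2.774: |R|=1.32865 >1
  x=-2.653: |R|=1.18489 >1
Stable set (-2.4802, 0).

left endpoint -2.4802.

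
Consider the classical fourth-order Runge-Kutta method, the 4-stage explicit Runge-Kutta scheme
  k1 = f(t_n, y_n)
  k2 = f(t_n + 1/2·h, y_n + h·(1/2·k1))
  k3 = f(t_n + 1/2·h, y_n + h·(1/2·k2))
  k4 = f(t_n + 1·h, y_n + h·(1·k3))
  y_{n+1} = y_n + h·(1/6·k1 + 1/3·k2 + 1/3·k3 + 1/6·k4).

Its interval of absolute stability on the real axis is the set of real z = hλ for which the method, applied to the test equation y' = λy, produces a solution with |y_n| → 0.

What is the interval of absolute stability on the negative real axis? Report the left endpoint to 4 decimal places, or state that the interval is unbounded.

Test eqn y'=λy, z=hλ:
  order 4, 4-stage ⇒ R(z)=1+z+z^2/2+z^3/6+z^4/24
  (e.g. R(-1.4)=0.28273, |R|=0.28273)

Boundary: |R(x)|=1, x<0.
x=-1.4: |R|=0.2827
|R(-2.64)|=0.8021 |R(-2.41)|=0.5667 |R(-1.31)|=0.2961
Bisect:
  x_lo=-3.6021 |R|=3.1107  x_hi=-0.1159 |R|=0.8905
  mid=-1.85903 |R|=0.29583 →hi
  mid=-2.73058 |R|=0.92059 →hi
  mid=-3.16635 |R|=1.74386 →lo
  mid=-2.94846 |R|=1.27520 →lo
  mid=-2.83952 |R|=1.08488 →lo
  mid=-2.78505 |R|=0.99963 →hi
  mid=-2.81228 |R|=1.04146 →lo
  mid=-2.79867 |R|=1.02035 →lo
  mid=-2.79186 |R|=1.00994 →lo
  mid=-2.78845 |R|=1.00477 →lo
  ...
  [-2.78547,-2.78526] ⇒ x*=-2.7853
So |R|<1 on (-2.7853, 0).

z∈(-2.7853,0).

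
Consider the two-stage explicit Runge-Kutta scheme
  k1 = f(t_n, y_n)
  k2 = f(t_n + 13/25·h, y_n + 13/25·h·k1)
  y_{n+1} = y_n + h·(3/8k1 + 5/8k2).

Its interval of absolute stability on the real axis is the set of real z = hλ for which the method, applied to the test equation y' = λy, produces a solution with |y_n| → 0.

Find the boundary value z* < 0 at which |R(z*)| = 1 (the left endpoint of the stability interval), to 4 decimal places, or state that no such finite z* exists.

left endpoint -3.0769.

Set f=λy, z=hλ:
  k1=λy_n ⇒ h·k1=z·y_n;  k2=λ(1+13/25z)y_n ⇒ h·k2=z(1+13/25z)y_n
  y_{n+1}/y_n = 1 + 3/8z + 5/8z(1+13/25z) = 1 + z + 13/40z²
  so R(z) = 1 + z + 13/40z².

Find x<0 with |R(x)|<1.
x=-0.31: |R|=0.7212
R=1: x+13/40x²=0 ⇒ x=−40/13=-3.0769; min R=1−1/(4·13/40)=0.2308>−1
Confirm numerically:
  x=-2.529: |R|=0.54965 <1
  x=-2.438: |R|=0.49375 <1
  x=-1.711: |R|=0.24044 <1
  x=-1.363: |R|=0.24077 <1
  x=-3.562: |R|=1.56155 >1
  x=-3.308: |R|=1.24843 >1
Interval (-3.0769, 0).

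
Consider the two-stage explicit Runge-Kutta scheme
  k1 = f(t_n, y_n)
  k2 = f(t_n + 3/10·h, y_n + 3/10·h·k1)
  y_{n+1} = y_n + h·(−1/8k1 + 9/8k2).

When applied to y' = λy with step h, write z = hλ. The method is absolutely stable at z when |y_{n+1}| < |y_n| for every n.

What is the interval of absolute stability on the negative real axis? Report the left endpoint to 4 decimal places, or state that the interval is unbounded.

(-2.9630, 0).

On y'=λy, z=hλ:
  k1=λy_n ⇒ h·k1=z·y_n;  k2=λ(1+3/10z)y_n ⇒ h·k2=z(1+3/10z)y_n
  y_{n+1}/y_n = 1 − 1/8z + 9/8z(1+3/10z) = 1 + z + 27/80z²
  ⇒ R(z) = 1 + z + 27/80z².

Need |R(x)|<1, x<0.
x=-1.67: |R|=0.2713
R=1: x+27/80x²=0 ⇒ x=−80/27=-2.9630; min R=1−1/(4·27/80)=0.2593>−1
Confirm numerically:
  x=-2.566: |R|=0.65622 <1
  x=-1.283: |R|=0.27256 <1
  x=-1.195: |R|=0.28696 <1
  x=-3.502: |R|=1.63710 >1
  x=-3.366: |R|=1.45786 >1
  x=-3.261: |R|=1.32802 >1
Interval (-2.9630, 0).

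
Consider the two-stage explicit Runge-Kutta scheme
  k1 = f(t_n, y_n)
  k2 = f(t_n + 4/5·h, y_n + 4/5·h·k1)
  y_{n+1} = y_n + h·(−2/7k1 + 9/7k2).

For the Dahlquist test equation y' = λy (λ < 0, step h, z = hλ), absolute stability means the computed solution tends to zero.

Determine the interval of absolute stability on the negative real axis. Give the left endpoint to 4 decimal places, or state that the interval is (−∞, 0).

With y'=λy (z=hλ):
  k1=λy_n ⇒ h·k1=z·y_n;  k2=λ(1+4/5z)y_n ⇒ h·k2=z(1+4/5z)y_n
  y_{n+1}/y_n = 1 − 2/7z + 9/7z(1+4/5z) = 1 + z + 36/35z²
  ⇒ R(z) = 1 + z + 36/35z².

Need |R(x)|<1, x<0.
x=-1.43: |R|=1.6733
R=1: x+36/35x²=0 ⇒ x=−35/36=-0.9722; min R=1−1/(4·36/35)=0.7569>−1
Confirm numerically:
  x=-0.936: |R|=0.96513 <1
  x=-0.528: |R|=0.75875 <1
  x=-0.432: |R|=0.75996 <1
  x=-1.549: |R|=1.91896 >1
  x=-1.190: |R|=1.26656 >1
Stable set (-0.9722, 0).

z∈(-0.9722,0).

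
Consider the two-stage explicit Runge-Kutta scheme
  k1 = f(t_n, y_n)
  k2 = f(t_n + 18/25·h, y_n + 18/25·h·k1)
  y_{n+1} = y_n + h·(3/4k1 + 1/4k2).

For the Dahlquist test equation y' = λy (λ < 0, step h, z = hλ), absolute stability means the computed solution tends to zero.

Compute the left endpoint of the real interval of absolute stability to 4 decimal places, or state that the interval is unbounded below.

z* = -5.5556.

Set f=λy, z=hλ:
  k1=λy_n ⇒ h·k1=z·y_n;  k2=λ(1+18/25z)y_n ⇒ h·k2=z(1+18/25z)y_n
  y_{n+1}/y_n = 1 + 3/4z + 1/4z(1+18/25z) = 1 + z + 9/50z²
  so R(z) = 1 + z + 9/50z².

Solve |R(x)|<1 on ℝ⁻.
x=-1.29: |R|=0.0095
R=1: x+9/50x²=0 ⇒ x=−50/9=-5.5556; min R=1−1/(4·9/50)=-0.3889>−1
Confirm numerically:
  x=-4.195: |R|=0.02736 <1
  x=-3.816: |R|=0.19487 <1
  x=-3.428: |R|=0.31279 <1
  x=-6.090: |R|=1.58586 >1
  x=-6.077: |R|=1.57039 >1
  x=-5.718: |R|=1.16719 >1
Stable set (-5.5556, 0).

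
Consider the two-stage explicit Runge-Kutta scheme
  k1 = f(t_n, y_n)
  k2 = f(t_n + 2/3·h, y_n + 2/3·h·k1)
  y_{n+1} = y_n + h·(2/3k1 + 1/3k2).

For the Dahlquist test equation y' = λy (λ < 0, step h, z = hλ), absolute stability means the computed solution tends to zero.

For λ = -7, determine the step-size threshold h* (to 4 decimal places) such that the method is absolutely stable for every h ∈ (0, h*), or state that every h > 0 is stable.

With y'=λy (z=hλ):
  k1=λy_n ⇒ h·k1=z·y_n;  k2=λ(1+2/3z)y_n ⇒ h·k2=z(1+2/3z)y_n
  y_{n+1}/y_n = 1 + 2/3z + 1/3z(1+2/3z) = 1 + z + 2/9z²
  Hence R(z) = 1 + z + 2/9z².

Solve |R(x)|<1 on ℝ⁻.
x=-1.4: |R|=0.0356
R=1: x+2/9x²=0 ⇒ x=−9/2=-4.5000; min R=1−1/(4·2/9)=-0.1250>−1
Confirm numerically:
  x=-3.754: |R|=0.37767 <1
  x=-3.709: |R|=0.34804 <1
  x=-3.000: |R|=0.00000 <1
  x=-2.333: |R|=0.12347 <1
  x=-4.744: |R|=1.25723 >1
  x=-4.721: |R|=1.23185 >1
Stable set (-4.5000, 0).

(-4.5000,0); λ=-7 ⇒ h* = (9/2)/7 = 0.6429.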